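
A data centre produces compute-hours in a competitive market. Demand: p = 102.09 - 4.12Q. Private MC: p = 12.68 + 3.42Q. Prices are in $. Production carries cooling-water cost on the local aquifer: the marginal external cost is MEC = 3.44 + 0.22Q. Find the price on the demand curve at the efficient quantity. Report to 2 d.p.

P = $56.45

Social marginal cost = private MC + MEC = 16.12 + 3.64Q.
Set SMC = demand: 16.12 + 3.64Q = 102.09 - 4.12Q → Q* = 11.0786.
Consumer price on the demand curve at Q*: 102.09 − 4.12×11.0786 = 56.4462.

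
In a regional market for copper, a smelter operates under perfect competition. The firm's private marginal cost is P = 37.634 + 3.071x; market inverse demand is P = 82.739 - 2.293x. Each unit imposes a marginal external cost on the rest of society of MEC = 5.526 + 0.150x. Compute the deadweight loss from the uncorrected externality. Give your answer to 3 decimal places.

Market equilibrium (private): 37.634 + 3.071x = 82.739 - 2.293x → x_m = 8.4088.
Social marginal cost = private MC + MEC = 43.160 + 3.221x.
Set SMC = demand: 43.160 + 3.221x = 82.739 - 2.293x → x* = 7.1779.
The welfare-loss triangle has base |x_m − x*| and height MEC(x_m) (the vertical gap between SMC and demand is zero at x* and MEC at x_m).
DWL = ½ × 1.2309 × 6.7873 = 4.1772.

DWL = 4.177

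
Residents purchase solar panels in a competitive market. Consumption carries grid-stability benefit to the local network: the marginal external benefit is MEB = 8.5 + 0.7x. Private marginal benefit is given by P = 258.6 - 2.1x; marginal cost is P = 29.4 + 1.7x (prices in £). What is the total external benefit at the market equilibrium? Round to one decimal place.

£1786.0

Market equilibrium (private): 29.4 + 1.7x = 258.6 - 2.1x → x_m = 60.3158.
Total external benefit = ∫₀^{x_m} (8.5 + 0.7x) dx = 8.5×60.3158 + ½×0.7×60.3158² = 1785.9828.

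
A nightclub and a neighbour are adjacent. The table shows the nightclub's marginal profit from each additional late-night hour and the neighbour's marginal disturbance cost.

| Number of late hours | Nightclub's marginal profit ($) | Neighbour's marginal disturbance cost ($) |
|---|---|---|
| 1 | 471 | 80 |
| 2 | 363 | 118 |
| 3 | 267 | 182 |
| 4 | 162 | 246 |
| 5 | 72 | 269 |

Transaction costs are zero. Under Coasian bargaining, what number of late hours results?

Bargaining reaches the level where marginal profit last exceeds marginal disturbance cost.
That holds through level 3 (267 ≥ 182) but not at 4 (162 < 246).

3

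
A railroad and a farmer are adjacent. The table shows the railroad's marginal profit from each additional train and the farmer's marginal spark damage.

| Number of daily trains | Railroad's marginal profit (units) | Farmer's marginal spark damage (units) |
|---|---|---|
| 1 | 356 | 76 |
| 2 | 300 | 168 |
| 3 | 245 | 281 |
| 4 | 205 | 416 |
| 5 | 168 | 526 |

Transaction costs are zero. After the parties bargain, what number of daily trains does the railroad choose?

Bargaining reaches the level where marginal profit last exceeds marginal spark damage.
That holds through level 2 (300 ≥ 168) but not at 3 (245 < 281).

2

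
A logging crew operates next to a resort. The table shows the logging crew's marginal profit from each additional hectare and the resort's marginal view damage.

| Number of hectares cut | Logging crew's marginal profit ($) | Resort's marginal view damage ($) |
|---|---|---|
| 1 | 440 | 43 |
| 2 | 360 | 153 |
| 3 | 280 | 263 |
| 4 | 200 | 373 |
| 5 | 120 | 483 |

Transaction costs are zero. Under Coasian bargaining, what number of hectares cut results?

3

Bargaining reaches the level where marginal profit last exceeds marginal view damage.
That holds through level 3 (280 ≥ 263) but not at 4 (200 < 373).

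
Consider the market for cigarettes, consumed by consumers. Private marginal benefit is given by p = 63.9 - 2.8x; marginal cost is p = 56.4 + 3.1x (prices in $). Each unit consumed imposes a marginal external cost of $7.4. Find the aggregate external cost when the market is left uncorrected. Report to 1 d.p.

$9.4

Market equilibrium (private): 56.4 + 3.1x = 63.9 - 2.8x → x_m = 1.2712.
Total external cost = MEC × x_m = 7.4 × 1.2712 = 9.4069.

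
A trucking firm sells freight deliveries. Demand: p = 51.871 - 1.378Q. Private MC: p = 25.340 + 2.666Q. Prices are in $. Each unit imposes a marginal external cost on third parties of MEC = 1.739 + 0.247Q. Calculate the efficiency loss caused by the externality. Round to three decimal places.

Market equilibrium (private): 25.340 + 2.666Q = 51.871 - 1.378Q → Q_m = 6.5606.
Social marginal cost = private MC + MEC = 27.079 + 2.913Q.
Set SMC = demand: 27.079 + 2.913Q = 51.871 - 1.378Q → Q* = 5.7777.
Height of the DWL triangle at Q_m is SMC(Q_m) − demand(Q_m) = MEC(Q_m) = 3.3595.
DWL = ½ × 0.7829 × 3.3595 = 1.3151.

DWL = $1.315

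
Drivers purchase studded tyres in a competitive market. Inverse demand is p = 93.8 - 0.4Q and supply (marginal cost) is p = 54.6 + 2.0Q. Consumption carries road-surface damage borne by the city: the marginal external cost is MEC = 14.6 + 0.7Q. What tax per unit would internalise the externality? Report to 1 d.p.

Social marginal benefit = demand − MEC = 79.2 - 1.1Q.
Set SMB = MC: 79.2 - 1.1Q = 54.6 + 2.0Q → Q* = 7.9355.
The Pigouvian tax equals MEC at Q*: 14.6 + 0.7×7.9355 = 20.1549.

tax = 20.2 per unit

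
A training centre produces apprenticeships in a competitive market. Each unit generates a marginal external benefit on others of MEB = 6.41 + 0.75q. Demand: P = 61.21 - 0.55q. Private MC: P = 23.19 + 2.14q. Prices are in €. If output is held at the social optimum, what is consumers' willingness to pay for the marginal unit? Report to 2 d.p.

P = €48.61

Social marginal cost = private MC − MEB = 16.78 + 1.39q.
Set SMC = demand: 16.78 + 1.39q = 61.21 - 0.55q → q* = 22.9021.
Consumer price on the demand curve at q*: 61.21 − 0.55×22.9021 = 48.6138.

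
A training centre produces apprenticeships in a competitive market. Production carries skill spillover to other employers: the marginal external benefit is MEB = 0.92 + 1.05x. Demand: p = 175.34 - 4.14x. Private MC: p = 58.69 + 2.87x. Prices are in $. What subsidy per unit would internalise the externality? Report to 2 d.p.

Social marginal cost = private MC − MEB = 57.77 + 1.82x.
Set SMC = demand: 57.77 + 1.82x = 175.34 - 4.14x → x* = 19.7265.
The Pigouvian subsidy equals MEB at x*: 0.92 + 1.05×19.7265 = 21.6328.

subsidy = $21.63 per unit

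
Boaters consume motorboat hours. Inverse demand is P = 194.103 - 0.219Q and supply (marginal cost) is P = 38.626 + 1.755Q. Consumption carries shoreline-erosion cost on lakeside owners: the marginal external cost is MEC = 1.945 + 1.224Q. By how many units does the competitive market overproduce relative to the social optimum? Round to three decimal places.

30.754 units

Market equilibrium (private): 38.626 + 1.755Q = 194.103 - 0.219Q → Q_m = 78.7624.
Social marginal benefit = demand − MEC = 192.158 - 1.443Q.
Set SMB = MC: 192.158 - 1.443Q = 38.626 + 1.755Q → Q* = 48.0088.
Gap = |78.7624 − 48.0088| = 30.7536.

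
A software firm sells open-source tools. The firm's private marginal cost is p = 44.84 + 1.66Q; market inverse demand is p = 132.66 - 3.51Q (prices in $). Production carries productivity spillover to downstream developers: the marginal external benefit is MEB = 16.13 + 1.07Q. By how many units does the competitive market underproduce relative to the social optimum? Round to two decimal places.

Market equilibrium (private): 44.84 + 1.66Q = 132.66 - 3.51Q → Q_m = 16.9865.
Social marginal cost = private MC − MEB = 28.71 + 0.59Q.
Set SMC = demand: 28.71 + 0.59Q = 132.66 - 3.51Q → Q* = 25.3537.
Gap = |16.9865 − 25.3537| = 8.3672.

8.37 units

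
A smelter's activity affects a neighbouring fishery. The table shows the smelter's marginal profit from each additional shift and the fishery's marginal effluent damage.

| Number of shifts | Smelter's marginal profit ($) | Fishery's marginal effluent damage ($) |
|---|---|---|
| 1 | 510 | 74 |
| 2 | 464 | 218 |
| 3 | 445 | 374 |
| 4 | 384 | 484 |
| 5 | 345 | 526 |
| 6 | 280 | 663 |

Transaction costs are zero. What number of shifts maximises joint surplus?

Bargaining reaches the level where marginal profit last exceeds marginal effluent damage.
That holds through level 3 (445 ≥ 374) but not at 4 (384 < 484).

3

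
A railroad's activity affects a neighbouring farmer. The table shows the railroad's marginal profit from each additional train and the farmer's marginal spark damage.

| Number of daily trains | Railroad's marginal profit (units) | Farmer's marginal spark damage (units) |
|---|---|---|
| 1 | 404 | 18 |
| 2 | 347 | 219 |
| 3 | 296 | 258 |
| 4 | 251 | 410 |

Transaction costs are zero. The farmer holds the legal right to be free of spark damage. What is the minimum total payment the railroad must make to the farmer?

Efficient level: marginal profit ≥ marginal spark damage through level 3, so k* = 3.
With the farmer holding the right, the railroad must at least compensate total damage at k*: 18 + 219 + 258 = 495.

495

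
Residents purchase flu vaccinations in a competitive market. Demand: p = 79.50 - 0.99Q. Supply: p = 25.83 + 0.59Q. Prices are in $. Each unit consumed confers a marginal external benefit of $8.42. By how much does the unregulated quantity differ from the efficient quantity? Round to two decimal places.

Market equilibrium (private): 25.83 + 0.59Q = 79.50 - 0.99Q → Q_m = 33.9684.
Social marginal benefit = demand + MEB = 87.92 - 0.99Q.
Set SMB = MC: 87.92 - 0.99Q = 25.83 + 0.59Q → Q* = 39.2975.
Gap = |33.9684 − 39.2975| = 5.3291.

5.33 units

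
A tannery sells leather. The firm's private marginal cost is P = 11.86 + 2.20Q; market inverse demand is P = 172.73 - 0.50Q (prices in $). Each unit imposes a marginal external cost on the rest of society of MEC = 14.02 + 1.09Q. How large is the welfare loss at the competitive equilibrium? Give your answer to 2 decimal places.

DWL = $822.60

Market equilibrium (private): 11.86 + 2.20Q = 172.73 - 0.50Q → Q_m = 59.5815.
Social marginal cost = private MC + MEC = 25.88 + 3.29Q.
Set SMC = demand: 25.88 + 3.29Q = 172.73 - 0.50Q → Q* = 38.7467.
Between Q* and Q_m the wedge SMC − demand runs linearly from 0 to MEC(Q_m), so the loss is a triangle.
DWL = ½ × 20.8348 × 78.9638 = 822.5975.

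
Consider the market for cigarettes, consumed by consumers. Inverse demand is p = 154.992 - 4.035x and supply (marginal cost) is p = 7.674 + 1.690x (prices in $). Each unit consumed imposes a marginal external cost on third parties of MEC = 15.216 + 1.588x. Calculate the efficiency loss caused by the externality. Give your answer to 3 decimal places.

Market equilibrium (private): 7.674 + 1.690x = 154.992 - 4.035x → x_m = 25.7324.
Social marginal benefit = demand − MEC = 139.776 - 5.623x.
Set SMB = MC: 139.776 - 5.623x = 7.674 + 1.690x → x* = 18.0640.
The loss is the area between SMB and MC from x* to x_m; with linear curves that's a triangle of height MEC(x_m).
DWL = ½ × 7.6684 × 56.0791 = 215.0185.

DWL = $215.018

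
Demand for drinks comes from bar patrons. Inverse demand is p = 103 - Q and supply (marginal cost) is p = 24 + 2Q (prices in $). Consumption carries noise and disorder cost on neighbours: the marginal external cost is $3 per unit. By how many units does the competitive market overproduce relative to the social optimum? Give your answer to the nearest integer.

1 units

Market equilibrium (private): 24 + 2Q = 103 - Q → Q_m = 26.3333.
Social marginal benefit = demand − MEC = 100 - Q.
Set SMB = MC: 100 - Q = 24 + 2Q → Q* = 25.3333.
Gap = |26.3333 − 25.3333| = 1.0000.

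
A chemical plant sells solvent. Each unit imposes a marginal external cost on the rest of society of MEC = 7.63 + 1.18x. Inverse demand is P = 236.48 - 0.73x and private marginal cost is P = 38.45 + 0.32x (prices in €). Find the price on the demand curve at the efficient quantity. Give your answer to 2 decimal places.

Social marginal cost = private MC + MEC = 46.08 + 1.50x.
Set SMC = demand: 46.08 + 1.50x = 236.48 - 0.73x → x* = 85.3812.
Consumer price on the demand curve at x*: 236.48 − 0.73×85.3812 = 174.1517.

P = €174.15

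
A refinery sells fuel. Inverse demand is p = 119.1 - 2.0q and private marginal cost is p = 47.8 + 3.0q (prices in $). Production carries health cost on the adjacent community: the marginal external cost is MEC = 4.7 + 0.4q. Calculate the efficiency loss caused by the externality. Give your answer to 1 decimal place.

DWL = $10.0

Market equilibrium (private): 47.8 + 3.0q = 119.1 - 2.0q → q_m = 14.2600.
Social marginal cost = private MC + MEC = 52.5 + 3.4q.
Set SMC = demand: 52.5 + 3.4q = 119.1 - 2.0q → q* = 12.3333.
Between q* and q_m the wedge SMC − demand runs linearly from 0 to MEC(q_m), so the loss is a triangle.
DWL = ½ × 1.9267 × 10.4040 = 10.0227.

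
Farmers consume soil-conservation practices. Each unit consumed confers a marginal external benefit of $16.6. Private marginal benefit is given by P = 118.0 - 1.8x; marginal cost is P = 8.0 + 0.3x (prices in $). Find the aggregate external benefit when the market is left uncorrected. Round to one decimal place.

$869.5

Market equilibrium (private): 8.0 + 0.3x = 118.0 - 1.8x → x_m = 52.3810.
Total external benefit = MEB × x_m = 16.6 × 52.3810 = 869.5246.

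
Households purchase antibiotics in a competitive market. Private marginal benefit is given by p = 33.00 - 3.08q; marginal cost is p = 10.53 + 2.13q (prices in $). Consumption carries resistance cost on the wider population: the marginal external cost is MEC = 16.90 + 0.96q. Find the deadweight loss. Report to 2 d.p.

Market equilibrium (private): 10.53 + 2.13q = 33.00 - 3.08q → q_m = 4.3129.
Social marginal benefit = demand − MEC = 16.10 - 4.04q.
Set SMB = MC: 16.10 - 4.04q = 10.53 + 2.13q → q* = 0.9028.
Between q* and q_m the wedge MC − SMB runs linearly from 0 to MEC(q_m), so the loss is a triangle.
DWL = ½ × 3.4101 × 21.0403 = 35.8748.

DWL = $35.87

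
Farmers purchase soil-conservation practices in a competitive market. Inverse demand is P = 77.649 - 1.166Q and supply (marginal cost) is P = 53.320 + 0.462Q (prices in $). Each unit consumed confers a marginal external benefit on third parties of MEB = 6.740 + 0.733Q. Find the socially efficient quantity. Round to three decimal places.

Q* = 34.714

Social marginal benefit = demand + MEB = 84.389 - 0.433Q.
Set SMB = MC: 84.389 - 0.433Q = 53.320 + 0.462Q → Q* = 34.7140.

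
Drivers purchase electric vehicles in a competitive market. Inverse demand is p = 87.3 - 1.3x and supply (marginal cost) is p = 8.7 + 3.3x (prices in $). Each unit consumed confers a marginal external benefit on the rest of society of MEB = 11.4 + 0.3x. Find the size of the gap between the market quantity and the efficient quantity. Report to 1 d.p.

3.8 units

Market equilibrium (private): 8.7 + 3.3x = 87.3 - 1.3x → x_m = 17.0870.
Social marginal benefit = demand + MEB = 98.7 - x.
Set SMB = MC: 98.7 - x = 8.7 + 3.3x → x* = 20.9302.
Gap = |17.0870 − 20.9302| = 3.8432.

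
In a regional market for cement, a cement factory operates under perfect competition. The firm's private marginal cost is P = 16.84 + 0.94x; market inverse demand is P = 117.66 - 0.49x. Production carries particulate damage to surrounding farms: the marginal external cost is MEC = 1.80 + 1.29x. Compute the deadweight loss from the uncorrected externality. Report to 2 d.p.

DWL = 1581.34

Market equilibrium (private): 16.84 + 0.94x = 117.66 - 0.49x → x_m = 70.5035.
Social marginal cost = private MC + MEC = 18.64 + 2.23x.
Set SMC = demand: 18.64 + 2.23x = 117.66 - 0.49x → x* = 36.4044.
The welfare-loss triangle has base |x_m − x*| and height MEC(x_m) (the vertical gap between SMC and demand is zero at x* and MEC at x_m).
DWL = ½ × 34.0991 × 92.7495 = 1581.3372.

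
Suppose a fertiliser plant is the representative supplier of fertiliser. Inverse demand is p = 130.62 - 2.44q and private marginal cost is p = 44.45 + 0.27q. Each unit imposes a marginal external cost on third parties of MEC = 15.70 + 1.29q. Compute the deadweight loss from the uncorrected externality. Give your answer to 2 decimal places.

DWL = 402.12

Market equilibrium (private): 44.45 + 0.27q = 130.62 - 2.44q → q_m = 31.7970.
Social marginal cost = private MC + MEC = 60.15 + 1.56q.
Set SMC = demand: 60.15 + 1.56q = 130.62 - 2.44q → q* = 17.6175.
Between q* and q_m the wedge SMC − demand runs linearly from 0 to MEC(q_m), so the loss is a triangle.
DWL = ½ × 14.1795 × 56.7182 = 402.1179.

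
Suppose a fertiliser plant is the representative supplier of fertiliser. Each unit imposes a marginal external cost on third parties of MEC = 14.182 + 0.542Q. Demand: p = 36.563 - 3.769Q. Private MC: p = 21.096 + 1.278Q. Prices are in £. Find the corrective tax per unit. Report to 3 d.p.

Social marginal cost = private MC + MEC = 35.278 + 1.820Q.
Set SMC = demand: 35.278 + 1.820Q = 36.563 - 3.769Q → Q* = 0.2299.
The Pigouvian tax equals MEC at Q*: 14.182 + 0.542×0.2299 = 14.3066.

tax = £14.307 per unit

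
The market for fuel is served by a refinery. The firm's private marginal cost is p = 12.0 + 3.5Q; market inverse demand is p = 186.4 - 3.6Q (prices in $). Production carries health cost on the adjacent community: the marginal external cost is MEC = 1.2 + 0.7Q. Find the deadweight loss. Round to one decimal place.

Market equilibrium (private): 12.0 + 3.5Q = 186.4 - 3.6Q → Q_m = 24.5634.
Social marginal cost = private MC + MEC = 13.2 + 4.2Q.
Set SMC = demand: 13.2 + 4.2Q = 186.4 - 3.6Q → Q* = 22.2051.
The loss is the area between SMC and demand from Q* to Q_m; with linear curves that's a triangle of height MEC(Q_m).
DWL = ½ × 2.3583 × 18.3944 = 21.6898.

DWL = $21.7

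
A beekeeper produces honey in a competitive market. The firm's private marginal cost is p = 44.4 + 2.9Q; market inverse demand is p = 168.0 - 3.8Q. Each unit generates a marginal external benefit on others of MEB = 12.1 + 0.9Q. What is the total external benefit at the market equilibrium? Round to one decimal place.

376.4

Market equilibrium (private): 44.4 + 2.9Q = 168.0 - 3.8Q → Q_m = 18.4478.
Total external benefit = ∫₀^{Q_m} (12.1 + 0.9Q) dQ = 12.1×18.4478 + ½×0.9×18.4478² = 376.3630.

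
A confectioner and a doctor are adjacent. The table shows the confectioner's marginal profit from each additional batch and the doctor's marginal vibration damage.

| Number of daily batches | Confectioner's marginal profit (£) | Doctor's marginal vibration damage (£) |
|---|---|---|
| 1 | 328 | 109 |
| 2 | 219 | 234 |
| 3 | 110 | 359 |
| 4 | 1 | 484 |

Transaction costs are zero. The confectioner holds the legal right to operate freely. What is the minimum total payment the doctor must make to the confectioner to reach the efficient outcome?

£330

Left alone the confectioner would choose level 4 (marginal profit stays positive).
Efficient level: k* = 1 (marginal profit ≥ marginal vibration damage through 1).
The doctor must at least cover the confectioner's forgone profit from cutting 4→1: 219 + 110 + 1 = 330.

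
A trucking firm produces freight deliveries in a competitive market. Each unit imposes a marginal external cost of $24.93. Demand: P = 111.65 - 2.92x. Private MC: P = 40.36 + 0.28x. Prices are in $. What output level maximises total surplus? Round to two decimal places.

x* = 14.49

Social marginal cost = private MC + MEC = 65.29 + 0.28x.
Set SMC = demand: 65.29 + 0.28x = 111.65 - 2.92x → x* = 14.4875.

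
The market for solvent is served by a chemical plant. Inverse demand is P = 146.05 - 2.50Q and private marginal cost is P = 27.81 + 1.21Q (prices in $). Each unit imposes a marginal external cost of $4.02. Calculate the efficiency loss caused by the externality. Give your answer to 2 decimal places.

DWL = $2.18

Market equilibrium (private): 27.81 + 1.21Q = 146.05 - 2.50Q → Q_m = 31.8706.
Social marginal cost = private MC + MEC = 31.83 + 1.21Q.
Set SMC = demand: 31.83 + 1.21Q = 146.05 - 2.50Q → Q* = 30.7871.
The welfare-loss triangle has base |Q_m − Q*| and height MEC(Q_m) (the vertical gap between SMC and demand is zero at Q* and MEC at Q_m).
DWL = ½ × 1.0835 × 4.0200 = 2.1778.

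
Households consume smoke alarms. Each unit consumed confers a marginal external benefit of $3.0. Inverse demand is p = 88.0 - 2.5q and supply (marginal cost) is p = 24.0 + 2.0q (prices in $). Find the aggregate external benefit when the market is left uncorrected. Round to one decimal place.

Market equilibrium (private): 24.0 + 2.0q = 88.0 - 2.5q → q_m = 14.2222.
Total external benefit = MEB × q_m = 3.0 × 14.2222 = 42.6666.

$42.7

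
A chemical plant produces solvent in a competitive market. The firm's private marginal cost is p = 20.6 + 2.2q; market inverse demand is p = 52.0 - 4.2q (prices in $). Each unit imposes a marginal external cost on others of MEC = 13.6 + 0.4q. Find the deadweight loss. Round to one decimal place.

DWL = $17.8

Market equilibrium (private): 20.6 + 2.2q = 52.0 - 4.2q → q_m = 4.9063.
Social marginal cost = private MC + MEC = 34.2 + 2.6q.
Set SMC = demand: 34.2 + 2.6q = 52.0 - 4.2q → q* = 2.6176.
Height of the DWL triangle at q_m is SMC(q_m) − demand(q_m) = MEC(q_m) = 15.5625.
DWL = ½ × 2.2887 × 15.5625 = 17.8089.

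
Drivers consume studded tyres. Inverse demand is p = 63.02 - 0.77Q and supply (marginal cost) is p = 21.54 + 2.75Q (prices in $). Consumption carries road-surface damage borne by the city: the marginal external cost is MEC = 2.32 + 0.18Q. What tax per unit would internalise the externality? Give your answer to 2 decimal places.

Social marginal benefit = demand − MEC = 60.70 - 0.95Q.
Set SMB = MC: 60.70 - 0.95Q = 21.54 + 2.75Q → Q* = 10.5838.
The Pigouvian tax equals MEC at Q*: 2.32 + 0.18×10.5838 = 4.2251.

tax = $4.23 per unit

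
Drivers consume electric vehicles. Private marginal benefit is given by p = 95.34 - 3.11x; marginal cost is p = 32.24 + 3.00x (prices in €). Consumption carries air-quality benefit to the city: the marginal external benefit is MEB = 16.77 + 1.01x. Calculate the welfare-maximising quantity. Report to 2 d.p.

x* = 15.66

Social marginal benefit = demand + MEB = 112.11 - 2.10x.
Set SMB = MC: 112.11 - 2.10x = 32.24 + 3.00x → x* = 15.6608.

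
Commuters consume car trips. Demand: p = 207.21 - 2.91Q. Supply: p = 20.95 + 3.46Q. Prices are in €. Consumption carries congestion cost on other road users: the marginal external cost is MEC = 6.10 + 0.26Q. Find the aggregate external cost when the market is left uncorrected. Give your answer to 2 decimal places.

Market equilibrium (private): 20.95 + 3.46Q = 207.21 - 2.91Q → Q_m = 29.2402.
Total external cost = ∫₀^{Q_m} (6.10 + 0.26Q) dQ = 6.10×29.2402 + ½×0.26×29.2402² = 289.5138.

€289.51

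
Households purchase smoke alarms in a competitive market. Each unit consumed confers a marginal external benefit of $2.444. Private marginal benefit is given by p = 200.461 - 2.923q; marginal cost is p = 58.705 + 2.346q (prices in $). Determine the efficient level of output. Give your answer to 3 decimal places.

Social marginal benefit = demand + MEB = 202.905 - 2.923q.
Set SMB = MC: 202.905 - 2.923q = 58.705 + 2.346q → q* = 27.3676.

q* = 27.368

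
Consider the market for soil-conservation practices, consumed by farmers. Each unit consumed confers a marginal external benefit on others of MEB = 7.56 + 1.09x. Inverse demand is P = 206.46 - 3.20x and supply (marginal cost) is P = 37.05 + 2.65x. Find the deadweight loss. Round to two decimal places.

DWL = 160.80

Market equilibrium (private): 37.05 + 2.65x = 206.46 - 3.20x → x_m = 28.9590.
Social marginal benefit = demand + MEB = 214.02 - 2.11x.
Set SMB = MC: 214.02 - 2.11x = 37.05 + 2.65x → x* = 37.1786.
The welfare-loss triangle has base |x_m − x*| and height MEB(x_m) (the vertical gap between SMB and MC is zero at x* and MEB at x_m).
DWL = ½ × 8.2196 × 39.1253 = 160.7972.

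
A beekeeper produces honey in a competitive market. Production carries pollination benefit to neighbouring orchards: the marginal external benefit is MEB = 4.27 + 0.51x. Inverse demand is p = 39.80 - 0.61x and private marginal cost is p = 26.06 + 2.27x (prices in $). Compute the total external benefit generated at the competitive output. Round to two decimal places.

Market equilibrium (private): 26.06 + 2.27x = 39.80 - 0.61x → x_m = 4.7708.
Total external benefit = ∫₀^{x_m} (4.27 + 0.51x) dx = 4.27×4.7708 + ½×0.51×4.7708² = 26.1753.

$26.18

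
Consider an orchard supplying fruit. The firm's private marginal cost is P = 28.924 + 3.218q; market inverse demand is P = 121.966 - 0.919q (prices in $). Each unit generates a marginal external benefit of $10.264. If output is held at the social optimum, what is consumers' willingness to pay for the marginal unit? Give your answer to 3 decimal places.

P = $99.017

Social marginal cost = private MC − MEB = 18.660 + 3.218q.
Set SMC = demand: 18.660 + 3.218q = 121.966 - 0.919q → q* = 24.9712.
Consumer price on the demand curve at q*: 121.966 − 0.919×24.9712 = 99.0175.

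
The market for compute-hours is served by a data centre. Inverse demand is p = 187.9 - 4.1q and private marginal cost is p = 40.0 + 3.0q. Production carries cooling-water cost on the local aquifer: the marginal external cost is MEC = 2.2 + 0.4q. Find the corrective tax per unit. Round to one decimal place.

Social marginal cost = private MC + MEC = 42.2 + 3.4q.
Set SMC = demand: 42.2 + 3.4q = 187.9 - 4.1q → q* = 19.4267.
The Pigouvian tax equals MEC at q*: 2.2 + 0.4×19.4267 = 9.9707.

tax = 10.0 per unit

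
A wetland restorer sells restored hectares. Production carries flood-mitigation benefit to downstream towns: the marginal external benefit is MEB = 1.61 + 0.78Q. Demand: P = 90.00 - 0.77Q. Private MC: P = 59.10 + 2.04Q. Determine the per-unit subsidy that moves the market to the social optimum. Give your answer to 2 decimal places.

subsidy = 14.10 per unit

Social marginal cost = private MC − MEB = 57.49 + 1.26Q.
Set SMC = demand: 57.49 + 1.26Q = 90.00 - 0.77Q → Q* = 16.0148.
The Pigouvian subsidy equals MEB at Q*: 1.61 + 0.78×16.0148 = 14.1015.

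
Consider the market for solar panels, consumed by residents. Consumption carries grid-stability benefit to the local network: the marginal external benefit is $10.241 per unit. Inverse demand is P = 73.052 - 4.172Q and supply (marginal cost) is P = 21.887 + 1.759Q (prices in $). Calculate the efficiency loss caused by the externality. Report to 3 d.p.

DWL = $8.842

Market equilibrium (private): 21.887 + 1.759Q = 73.052 - 4.172Q → Q_m = 8.6267.
Social marginal benefit = demand + MEB = 83.293 - 4.172Q.
Set SMB = MC: 83.293 - 4.172Q = 21.887 + 1.759Q → Q* = 10.3534.
Between Q* and Q_m the wedge SMB − MC runs linearly from 0 to MEB(Q_m), so the loss is a triangle.
DWL = ½ × 1.7267 × 10.2410 = 8.8416.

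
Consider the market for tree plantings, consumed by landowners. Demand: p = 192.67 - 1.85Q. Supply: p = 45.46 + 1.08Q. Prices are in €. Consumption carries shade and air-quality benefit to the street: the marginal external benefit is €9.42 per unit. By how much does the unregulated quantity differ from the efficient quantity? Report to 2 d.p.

Market equilibrium (private): 45.46 + 1.08Q = 192.67 - 1.85Q → Q_m = 50.2423.
Social marginal benefit = demand + MEB = 202.09 - 1.85Q.
Set SMB = MC: 202.09 - 1.85Q = 45.46 + 1.08Q → Q* = 53.4573.
Gap = |50.2423 − 53.4573| = 3.2150.

3.22 units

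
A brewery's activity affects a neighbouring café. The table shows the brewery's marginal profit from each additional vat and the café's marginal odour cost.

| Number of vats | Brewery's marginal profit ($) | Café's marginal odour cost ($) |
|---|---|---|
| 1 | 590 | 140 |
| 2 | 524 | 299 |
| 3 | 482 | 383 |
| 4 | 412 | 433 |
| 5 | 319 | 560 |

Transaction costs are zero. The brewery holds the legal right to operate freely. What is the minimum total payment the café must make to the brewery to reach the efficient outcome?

$731

Left alone the brewery would choose level 5 (marginal profit stays positive).
Efficient level: k* = 3 (marginal profit ≥ marginal odour cost through 3).
The café must at least cover the brewery's forgone profit from cutting 5→3: 412 + 319 = 731.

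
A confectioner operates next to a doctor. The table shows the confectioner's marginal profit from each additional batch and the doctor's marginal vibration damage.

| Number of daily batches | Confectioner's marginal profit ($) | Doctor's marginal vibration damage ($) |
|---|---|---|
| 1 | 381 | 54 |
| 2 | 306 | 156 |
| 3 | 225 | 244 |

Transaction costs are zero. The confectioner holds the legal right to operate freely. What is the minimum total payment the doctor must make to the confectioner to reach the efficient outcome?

$225

Left alone the confectioner would choose level 3 (marginal profit stays positive).
Efficient level: k* = 2 (marginal profit ≥ marginal vibration damage through 2).
The doctor must at least cover the confectioner's forgone profit from cutting 3→2: 225 = 225.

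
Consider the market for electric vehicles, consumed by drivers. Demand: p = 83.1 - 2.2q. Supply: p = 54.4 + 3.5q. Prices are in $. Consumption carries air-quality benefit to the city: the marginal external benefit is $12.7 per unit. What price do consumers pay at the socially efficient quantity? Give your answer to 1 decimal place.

P = $67.1

Social marginal benefit = demand + MEB = 95.8 - 2.2q.
Set SMB = MC: 95.8 - 2.2q = 54.4 + 3.5q → q* = 7.2632.
Consumer price on the demand curve at q*: 83.1 − 2.2×7.2632 = 67.1210.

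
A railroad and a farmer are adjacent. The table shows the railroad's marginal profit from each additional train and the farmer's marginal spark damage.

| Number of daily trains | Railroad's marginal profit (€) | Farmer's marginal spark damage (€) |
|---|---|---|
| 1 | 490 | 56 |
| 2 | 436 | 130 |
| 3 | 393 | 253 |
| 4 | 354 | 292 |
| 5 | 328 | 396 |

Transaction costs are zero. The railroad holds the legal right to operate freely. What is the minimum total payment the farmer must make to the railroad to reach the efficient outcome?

€328

Left alone the railroad would choose level 5 (marginal profit stays positive).
Efficient level: k* = 4 (marginal profit ≥ marginal spark damage through 4).
The farmer must at least cover the railroad's forgone profit from cutting 5→4: 328 = 328.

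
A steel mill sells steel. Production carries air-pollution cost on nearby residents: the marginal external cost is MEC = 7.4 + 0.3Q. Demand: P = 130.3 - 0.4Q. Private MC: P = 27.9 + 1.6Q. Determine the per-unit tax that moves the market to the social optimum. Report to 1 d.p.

Social marginal cost = private MC + MEC = 35.3 + 1.9Q.
Set SMC = demand: 35.3 + 1.9Q = 130.3 - 0.4Q → Q* = 41.3043.
The Pigouvian tax equals MEC at Q*: 7.4 + 0.3×41.3043 = 19.7913.

tax = 19.8 per unit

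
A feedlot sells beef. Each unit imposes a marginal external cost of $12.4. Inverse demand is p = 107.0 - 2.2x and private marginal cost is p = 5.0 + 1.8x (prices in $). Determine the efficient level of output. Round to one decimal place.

x* = 22.4

Social marginal cost = private MC + MEC = 17.4 + 1.8x.
Set SMC = demand: 17.4 + 1.8x = 107.0 - 2.2x → x* = 22.4000.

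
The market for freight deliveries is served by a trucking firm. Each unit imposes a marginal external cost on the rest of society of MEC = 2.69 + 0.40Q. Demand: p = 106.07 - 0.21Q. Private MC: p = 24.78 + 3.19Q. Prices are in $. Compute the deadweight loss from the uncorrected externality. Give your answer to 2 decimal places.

DWL = $19.76

Market equilibrium (private): 24.78 + 3.19Q = 106.07 - 0.21Q → Q_m = 23.9088.
Social marginal cost = private MC + MEC = 27.47 + 3.59Q.
Set SMC = demand: 27.47 + 3.59Q = 106.07 - 0.21Q → Q* = 20.6842.
Height of the DWL triangle at Q_m is SMC(Q_m) − demand(Q_m) = MEC(Q_m) = 12.2535.
DWL = ½ × 3.2246 × 12.2535 = 19.7563.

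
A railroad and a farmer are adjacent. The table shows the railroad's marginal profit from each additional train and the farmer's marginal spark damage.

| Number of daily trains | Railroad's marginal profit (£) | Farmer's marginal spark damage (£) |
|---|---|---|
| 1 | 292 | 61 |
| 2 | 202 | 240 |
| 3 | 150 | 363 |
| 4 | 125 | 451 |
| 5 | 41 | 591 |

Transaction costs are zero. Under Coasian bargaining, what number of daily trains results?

1

Bargaining reaches the level where marginal profit last exceeds marginal spark damage.
That holds through level 1 (292 ≥ 61) but not at 2 (202 < 240).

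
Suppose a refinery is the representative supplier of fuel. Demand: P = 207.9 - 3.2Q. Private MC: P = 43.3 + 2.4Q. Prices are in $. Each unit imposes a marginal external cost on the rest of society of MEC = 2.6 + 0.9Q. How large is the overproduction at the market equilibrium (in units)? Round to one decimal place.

Market equilibrium (private): 43.3 + 2.4Q = 207.9 - 3.2Q → Q_m = 29.3929.
Social marginal cost = private MC + MEC = 45.9 + 3.3Q.
Set SMC = demand: 45.9 + 3.3Q = 207.9 - 3.2Q → Q* = 24.9231.
Gap = |29.3929 − 24.9231| = 4.4698.

4.5 units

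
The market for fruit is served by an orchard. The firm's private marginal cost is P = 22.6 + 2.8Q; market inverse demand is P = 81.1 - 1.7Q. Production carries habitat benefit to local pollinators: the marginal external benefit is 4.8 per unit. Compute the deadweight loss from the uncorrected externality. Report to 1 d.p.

DWL = 2.6

Market equilibrium (private): 22.6 + 2.8Q = 81.1 - 1.7Q → Q_m = 13.0000.
Social marginal cost = private MC − MEB = 17.8 + 2.8Q.
Set SMC = demand: 17.8 + 2.8Q = 81.1 - 1.7Q → Q* = 14.0667.
The loss is the area between SMC and demand from Q* to Q_m; with linear curves that's a triangle of height MEB(Q_m).
DWL = ½ × 1.0667 × 4.8000 = 2.5601.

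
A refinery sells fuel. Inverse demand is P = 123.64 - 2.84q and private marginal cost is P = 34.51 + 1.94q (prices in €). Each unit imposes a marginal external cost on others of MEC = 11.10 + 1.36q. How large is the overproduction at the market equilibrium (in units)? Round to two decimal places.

5.94 units

Market equilibrium (private): 34.51 + 1.94q = 123.64 - 2.84q → q_m = 18.6464.
Social marginal cost = private MC + MEC = 45.61 + 3.30q.
Set SMC = demand: 45.61 + 3.30q = 123.64 - 2.84q → q* = 12.7085.
Gap = |18.6464 − 12.7085| = 5.9379.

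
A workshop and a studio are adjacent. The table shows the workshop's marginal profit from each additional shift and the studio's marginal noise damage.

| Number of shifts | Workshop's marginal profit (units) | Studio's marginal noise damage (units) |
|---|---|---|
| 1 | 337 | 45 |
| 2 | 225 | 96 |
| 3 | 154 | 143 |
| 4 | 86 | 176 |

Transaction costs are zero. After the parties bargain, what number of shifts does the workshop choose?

3

Bargaining reaches the level where marginal profit last exceeds marginal noise damage.
That holds through level 3 (154 ≥ 143) but not at 4 (86 < 176).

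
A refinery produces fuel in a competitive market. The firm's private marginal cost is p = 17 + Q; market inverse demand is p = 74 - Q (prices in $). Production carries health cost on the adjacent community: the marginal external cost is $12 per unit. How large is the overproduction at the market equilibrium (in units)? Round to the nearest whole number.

6 units

Market equilibrium (private): 17 + Q = 74 - Q → Q_m = 28.5000.
Social marginal cost = private MC + MEC = 29 + Q.
Set SMC = demand: 29 + Q = 74 - Q → Q* = 22.5000.
Gap = |28.5000 − 22.5000| = 6.0000.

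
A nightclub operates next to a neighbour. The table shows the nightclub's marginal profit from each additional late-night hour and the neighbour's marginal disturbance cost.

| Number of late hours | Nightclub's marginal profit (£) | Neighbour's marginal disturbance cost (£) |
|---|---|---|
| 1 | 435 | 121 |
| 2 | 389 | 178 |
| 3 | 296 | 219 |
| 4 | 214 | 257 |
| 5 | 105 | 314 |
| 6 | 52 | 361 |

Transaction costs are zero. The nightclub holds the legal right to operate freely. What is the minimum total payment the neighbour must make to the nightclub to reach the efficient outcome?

£371

Left alone the nightclub would choose level 6 (marginal profit stays positive).
Efficient level: k* = 3 (marginal profit ≥ marginal disturbance cost through 3).
The neighbour must at least cover the nightclub's forgone profit from cutting 6→3: 214 + 105 + 52 = 371.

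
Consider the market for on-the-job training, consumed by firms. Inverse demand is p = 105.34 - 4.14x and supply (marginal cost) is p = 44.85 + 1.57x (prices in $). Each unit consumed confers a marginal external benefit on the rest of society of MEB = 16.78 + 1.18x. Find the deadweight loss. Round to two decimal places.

Market equilibrium (private): 44.85 + 1.57x = 105.34 - 4.14x → x_m = 10.5937.
Social marginal benefit = demand + MEB = 122.12 - 2.96x.
Set SMB = MC: 122.12 - 2.96x = 44.85 + 1.57x → x* = 17.0574.
Between x* and x_m the wedge SMB − MC runs linearly from 0 to MEB(x_m), so the loss is a triangle.
DWL = ½ × 6.4637 × 29.2806 = 94.6305.

DWL = $94.63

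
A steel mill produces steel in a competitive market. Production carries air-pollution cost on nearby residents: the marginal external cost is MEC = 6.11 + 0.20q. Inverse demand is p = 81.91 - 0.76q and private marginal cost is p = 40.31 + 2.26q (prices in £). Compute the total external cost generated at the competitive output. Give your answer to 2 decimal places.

Market equilibrium (private): 40.31 + 2.26q = 81.91 - 0.76q → q_m = 13.7748.
Total external cost = ∫₀^{q_m} (6.11 + 0.20q) dq = 6.11×13.7748 + ½×0.20×13.7748² = 103.1385.

£103.14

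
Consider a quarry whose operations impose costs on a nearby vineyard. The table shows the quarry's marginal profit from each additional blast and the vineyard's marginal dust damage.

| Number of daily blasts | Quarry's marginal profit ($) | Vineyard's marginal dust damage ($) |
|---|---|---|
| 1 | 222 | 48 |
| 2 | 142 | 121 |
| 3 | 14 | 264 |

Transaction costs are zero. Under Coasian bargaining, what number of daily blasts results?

2

Bargaining reaches the level where marginal profit last exceeds marginal dust damage.
That holds through level 2 (142 ≥ 121) but not at 3 (14 < 264).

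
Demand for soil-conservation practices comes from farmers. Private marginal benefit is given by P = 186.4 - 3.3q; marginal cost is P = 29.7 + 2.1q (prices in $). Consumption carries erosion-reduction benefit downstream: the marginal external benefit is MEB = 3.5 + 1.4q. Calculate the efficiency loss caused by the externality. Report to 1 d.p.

Market equilibrium (private): 29.7 + 2.1q = 186.4 - 3.3q → q_m = 29.0185.
Social marginal benefit = demand + MEB = 189.9 - 1.9q.
Set SMB = MC: 189.9 - 1.9q = 29.7 + 2.1q → q* = 40.0500.
Height of the DWL triangle at q_m is SMB(q_m) − MC(q_m) = MEB(q_m) = 44.1259.
DWL = ½ × 11.0315 × 44.1259 = 243.3874.

DWL = $243.4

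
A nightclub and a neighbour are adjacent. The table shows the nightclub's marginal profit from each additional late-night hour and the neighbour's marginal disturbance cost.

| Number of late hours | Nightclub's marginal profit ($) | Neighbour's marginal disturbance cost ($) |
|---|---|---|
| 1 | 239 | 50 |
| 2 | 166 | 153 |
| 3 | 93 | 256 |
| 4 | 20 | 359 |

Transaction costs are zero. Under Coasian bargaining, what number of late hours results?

2

Bargaining reaches the level where marginal profit last exceeds marginal disturbance cost.
That holds through level 2 (166 ≥ 153) but not at 3 (93 < 256).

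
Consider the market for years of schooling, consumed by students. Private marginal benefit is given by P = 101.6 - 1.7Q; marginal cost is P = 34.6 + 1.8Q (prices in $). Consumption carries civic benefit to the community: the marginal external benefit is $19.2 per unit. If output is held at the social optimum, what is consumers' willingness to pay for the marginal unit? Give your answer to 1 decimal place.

Social marginal benefit = demand + MEB = 120.8 - 1.7Q.
Set SMB = MC: 120.8 - 1.7Q = 34.6 + 1.8Q → Q* = 24.6286.
Consumer price on the demand curve at Q*: 101.6 − 1.7×24.6286 = 59.7314.

P = $59.7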